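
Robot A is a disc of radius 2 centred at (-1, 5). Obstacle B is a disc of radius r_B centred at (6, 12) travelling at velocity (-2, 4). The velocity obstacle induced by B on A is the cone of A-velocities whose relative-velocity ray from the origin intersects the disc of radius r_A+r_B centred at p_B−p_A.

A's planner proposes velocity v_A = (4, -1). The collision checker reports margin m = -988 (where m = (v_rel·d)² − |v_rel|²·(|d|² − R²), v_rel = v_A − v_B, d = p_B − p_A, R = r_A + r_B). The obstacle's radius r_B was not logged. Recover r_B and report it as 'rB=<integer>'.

m = -988
d = (7, 7);  v_rel = (6, -5),  |v_rel|² = 61
v_rel×d = (6)·(7) − (-5)·(7) = 77
since m = R²·61 − 77²:  R² = (5929 + -988) / 61 = 81
R = √81 = 9  ⇒  r_B = 9 − 2 = 7

rB=7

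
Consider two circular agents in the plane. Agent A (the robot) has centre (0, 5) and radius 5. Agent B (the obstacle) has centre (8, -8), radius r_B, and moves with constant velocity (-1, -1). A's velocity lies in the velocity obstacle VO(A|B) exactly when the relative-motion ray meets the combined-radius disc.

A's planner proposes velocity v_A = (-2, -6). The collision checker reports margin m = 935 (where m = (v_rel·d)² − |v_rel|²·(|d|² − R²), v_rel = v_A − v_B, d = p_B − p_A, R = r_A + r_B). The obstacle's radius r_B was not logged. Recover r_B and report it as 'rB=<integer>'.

m = 935
d = (8, -13);  v_rel = (-1, -5),  |v_rel|² = 26
v_rel×d = (-1)·(-13) − (-5)·(8) = 53
since m = R²·26 − 53²:  R² = (2809 + 935) / 26 = 144
R = √144 = 12  ⇒  r_B = 12 − 5 = 7

rB=7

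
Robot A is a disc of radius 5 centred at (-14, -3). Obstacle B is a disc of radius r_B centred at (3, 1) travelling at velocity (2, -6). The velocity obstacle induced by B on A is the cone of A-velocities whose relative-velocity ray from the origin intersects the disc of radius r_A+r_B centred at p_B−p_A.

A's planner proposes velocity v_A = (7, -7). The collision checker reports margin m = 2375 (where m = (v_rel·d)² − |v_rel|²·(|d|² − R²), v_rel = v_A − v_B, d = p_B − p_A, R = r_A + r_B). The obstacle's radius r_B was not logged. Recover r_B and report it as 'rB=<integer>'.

m = 2375
d = (17, 4);  v_rel = (5, -1),  |v_rel|² = 26
v_rel×d = (5)·(4) − (-1)·(17) = 37
since m = R²·26 − 37²:  R² = (1369 + 2375) / 26 = 144
R = √144 = 12  ⇒  r_B = 12 − 5 = 7

rB=7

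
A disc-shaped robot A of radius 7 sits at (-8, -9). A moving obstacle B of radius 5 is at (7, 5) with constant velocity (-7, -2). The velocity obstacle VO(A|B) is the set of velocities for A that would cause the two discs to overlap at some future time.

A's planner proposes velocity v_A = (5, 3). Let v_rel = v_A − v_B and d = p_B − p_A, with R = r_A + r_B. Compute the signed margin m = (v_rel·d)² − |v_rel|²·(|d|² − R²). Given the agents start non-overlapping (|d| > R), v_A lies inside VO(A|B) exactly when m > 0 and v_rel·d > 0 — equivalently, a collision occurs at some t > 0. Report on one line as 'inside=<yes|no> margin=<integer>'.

d = (15, 14),  |d|² = 421;  R = 7+5 = 12,  c = 421−12² = 277
v_rel = (12, 5),  |v_rel|² = 169;  v_rel·d = (12)·(15) + (5)·(14) = 250
169·t² − 500·t + 277 = 0  ⇒  m = 250² − 169·277 = 15687
m = 15687 > 0,  v_rel·d = 250 > 0  ⇒  inside

inside=yes margin=15687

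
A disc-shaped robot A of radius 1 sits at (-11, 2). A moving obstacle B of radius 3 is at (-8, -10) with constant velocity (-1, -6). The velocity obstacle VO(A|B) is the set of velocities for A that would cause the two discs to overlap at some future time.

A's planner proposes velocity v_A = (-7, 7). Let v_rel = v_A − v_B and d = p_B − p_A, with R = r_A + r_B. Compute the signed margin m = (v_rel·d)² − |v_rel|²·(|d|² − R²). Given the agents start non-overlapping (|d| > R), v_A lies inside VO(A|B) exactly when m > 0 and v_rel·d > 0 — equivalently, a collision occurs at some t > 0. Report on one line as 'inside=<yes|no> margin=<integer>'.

d = (3, -12),  |d|² = 153;  R = 1+3 = 4,  c = 153−4² = 137
v_rel = (-6, 13),  |v_rel|² = 205;  v_rel·d = (-6)·(3) + (13)·(-12) = -174
205·t² + 348·t + 137 = 0  ⇒  m = (-174)² − 205·137 = 2191
m = 2191 > 0,  v_rel·d = -174 < 0  ⇒  outside

inside=no margin=2191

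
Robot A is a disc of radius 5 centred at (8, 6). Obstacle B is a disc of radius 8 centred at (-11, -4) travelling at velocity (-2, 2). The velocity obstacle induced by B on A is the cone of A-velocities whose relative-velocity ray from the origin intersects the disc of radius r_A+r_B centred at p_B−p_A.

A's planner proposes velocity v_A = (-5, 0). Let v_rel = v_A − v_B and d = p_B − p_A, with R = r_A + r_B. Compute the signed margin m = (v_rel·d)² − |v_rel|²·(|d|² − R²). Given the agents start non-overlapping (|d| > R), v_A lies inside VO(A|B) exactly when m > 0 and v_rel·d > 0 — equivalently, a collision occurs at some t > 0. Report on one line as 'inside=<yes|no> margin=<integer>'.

d = (-19, -10),  |d|² = 461;  R = 5+8 = 13,  c = 461−13² = 292
v_rel = (-3, -2),  |v_rel|² = 13;  v_rel·d = (-3)·(-19) + (-2)·(-10) = 77
13·t² − 154·t + 292 = 0  ⇒  m = 77² − 13·292 = 2133
m = 2133 > 0,  v_rel·d = 77 > 0  ⇒  inside

inside=yes margin=2133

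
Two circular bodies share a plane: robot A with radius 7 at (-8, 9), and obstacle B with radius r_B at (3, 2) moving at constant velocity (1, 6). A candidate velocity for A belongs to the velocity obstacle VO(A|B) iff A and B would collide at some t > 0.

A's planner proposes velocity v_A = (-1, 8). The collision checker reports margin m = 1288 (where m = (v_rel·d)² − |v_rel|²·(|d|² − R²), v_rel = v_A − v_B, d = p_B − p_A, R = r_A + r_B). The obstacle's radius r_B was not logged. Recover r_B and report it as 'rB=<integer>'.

m = 1288
d = (11, -7);  v_rel = (-2, 2),  |v_rel|² = 8
v_rel×d = (-2)·(-7) − (2)·(11) = -8
since m = R²·8 − (-8)²:  R² = (64 + 1288) / 8 = 169
R = √169 = 13  ⇒  r_B = 13 − 7 = 6

rB=6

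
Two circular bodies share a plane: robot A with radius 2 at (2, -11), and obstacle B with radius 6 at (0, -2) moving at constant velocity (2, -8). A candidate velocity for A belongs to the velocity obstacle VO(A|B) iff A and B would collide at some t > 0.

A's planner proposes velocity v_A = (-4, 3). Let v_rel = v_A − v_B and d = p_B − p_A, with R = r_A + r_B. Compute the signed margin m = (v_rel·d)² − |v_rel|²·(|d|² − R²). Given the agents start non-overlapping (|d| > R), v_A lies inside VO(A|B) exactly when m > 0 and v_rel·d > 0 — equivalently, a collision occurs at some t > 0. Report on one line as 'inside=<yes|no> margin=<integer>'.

d = (-2, 9),  |d|² = 85;  R = 2+6 = 8,  c = 85−8² = 21
v_rel = (-6, 11),  |v_rel|² = 157;  v_rel·d = (-6)·(-2) + (11)·(9) = 111
157·t² − 222·t + 21 = 0  ⇒  m = 111² − 157·21 = 9024
m = 9024 > 0,  v_rel·d = 111 > 0  ⇒  inside

inside=yes margin=9024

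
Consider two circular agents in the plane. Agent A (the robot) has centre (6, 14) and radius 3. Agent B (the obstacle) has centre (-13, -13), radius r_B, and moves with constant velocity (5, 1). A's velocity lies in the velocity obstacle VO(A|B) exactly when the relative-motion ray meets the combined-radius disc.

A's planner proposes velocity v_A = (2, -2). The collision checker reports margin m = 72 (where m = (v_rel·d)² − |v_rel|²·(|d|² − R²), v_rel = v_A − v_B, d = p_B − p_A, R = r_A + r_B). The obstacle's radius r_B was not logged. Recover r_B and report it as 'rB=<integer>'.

m = 72
d = (-19, -27);  v_rel = (-3, -3),  |v_rel|² = 18
v_rel×d = (-3)·(-27) − (-3)·(-19) = 24
since m = R²·18 − 24²:  R² = (576 + 72) / 18 = 36
R = √36 = 6  ⇒  r_B = 6 − 3 = 3

rB=3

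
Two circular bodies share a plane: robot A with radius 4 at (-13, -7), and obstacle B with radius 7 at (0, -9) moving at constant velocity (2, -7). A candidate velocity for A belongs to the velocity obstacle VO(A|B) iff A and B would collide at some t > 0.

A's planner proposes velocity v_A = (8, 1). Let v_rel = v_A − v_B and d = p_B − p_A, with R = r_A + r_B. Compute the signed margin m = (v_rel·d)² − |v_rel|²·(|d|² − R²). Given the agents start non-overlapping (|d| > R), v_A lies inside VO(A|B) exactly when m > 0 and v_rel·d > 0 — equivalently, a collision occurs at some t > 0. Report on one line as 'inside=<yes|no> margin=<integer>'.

d = (13, -2),  |d|² = 173;  R = 4+7 = 11,  c = 173−11² = 52
v_rel = (6, 8),  |v_rel|² = 100;  v_rel·d = (6)·(13) + (8)·(-2) = 62
100·t² − 124·t + 52 = 0  ⇒  m = 62² − 100·52 = -1356
m = -1356 < 0,  v_rel·d = 62 > 0  ⇒  outside

inside=no margin=-1356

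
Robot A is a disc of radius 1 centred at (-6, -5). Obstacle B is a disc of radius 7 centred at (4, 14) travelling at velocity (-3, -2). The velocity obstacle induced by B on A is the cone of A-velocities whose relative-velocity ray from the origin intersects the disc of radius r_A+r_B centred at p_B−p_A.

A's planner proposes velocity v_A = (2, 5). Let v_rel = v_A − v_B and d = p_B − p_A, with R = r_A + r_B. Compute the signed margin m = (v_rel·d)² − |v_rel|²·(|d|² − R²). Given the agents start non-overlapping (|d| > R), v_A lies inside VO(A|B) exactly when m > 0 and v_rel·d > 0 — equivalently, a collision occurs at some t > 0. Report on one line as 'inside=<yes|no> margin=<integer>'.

d = (10, 19),  |d|² = 461;  R = 1+7 = 8,  c = 461−8² = 397
v_rel = (5, 7),  |v_rel|² = 74;  v_rel·d = (5)·(10) + (7)·(19) = 183
74·t² − 366·t + 397 = 0  ⇒  m = 183² − 74·397 = 4111
m = 4111 > 0,  v_rel·d = 183 > 0  ⇒  inside

inside=yes margin=4111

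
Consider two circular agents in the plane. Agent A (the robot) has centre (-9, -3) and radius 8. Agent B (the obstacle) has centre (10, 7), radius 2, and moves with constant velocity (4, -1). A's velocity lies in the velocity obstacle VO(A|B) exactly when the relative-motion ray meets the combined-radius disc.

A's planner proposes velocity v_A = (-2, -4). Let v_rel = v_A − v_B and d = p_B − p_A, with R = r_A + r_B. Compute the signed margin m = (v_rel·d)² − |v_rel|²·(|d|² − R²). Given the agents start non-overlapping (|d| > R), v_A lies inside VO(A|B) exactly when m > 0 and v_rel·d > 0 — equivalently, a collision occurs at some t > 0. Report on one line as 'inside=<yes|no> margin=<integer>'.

d = (19, 10),  |d|² = 461;  R = 8+2 = 10,  c = 461−10² = 361
v_rel = (-6, -3),  |v_rel|² = 45;  v_rel·d = (-6)·(19) + (-3)·(10) = -144
45·t² + 288·t + 361 = 0  ⇒  m = (-144)² − 45·361 = 4491
m = 4491 > 0,  v_rel·d = -144 < 0  ⇒  outside

inside=no margin=4491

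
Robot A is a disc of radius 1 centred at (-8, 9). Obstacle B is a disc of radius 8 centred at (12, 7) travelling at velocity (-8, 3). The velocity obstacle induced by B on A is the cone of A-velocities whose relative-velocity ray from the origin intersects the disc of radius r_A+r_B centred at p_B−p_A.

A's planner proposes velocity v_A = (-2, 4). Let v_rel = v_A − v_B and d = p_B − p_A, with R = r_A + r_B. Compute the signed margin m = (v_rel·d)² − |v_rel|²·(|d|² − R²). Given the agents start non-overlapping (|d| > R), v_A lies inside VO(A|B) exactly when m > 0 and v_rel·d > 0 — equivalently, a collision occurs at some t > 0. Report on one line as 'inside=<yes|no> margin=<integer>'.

d = (20, -2),  |d|² = 404;  R = 1+8 = 9,  c = 404−9² = 323
v_rel = (6, 1),  |v_rel|² = 37;  v_rel·d = (6)·(20) + (1)·(-2) = 118
37·t² − 236·t + 323 = 0  ⇒  m = 118² − 37·323 = 1973
m = 1973 > 0,  v_rel·d = 118 > 0  ⇒  inside

inside=yes margin=1973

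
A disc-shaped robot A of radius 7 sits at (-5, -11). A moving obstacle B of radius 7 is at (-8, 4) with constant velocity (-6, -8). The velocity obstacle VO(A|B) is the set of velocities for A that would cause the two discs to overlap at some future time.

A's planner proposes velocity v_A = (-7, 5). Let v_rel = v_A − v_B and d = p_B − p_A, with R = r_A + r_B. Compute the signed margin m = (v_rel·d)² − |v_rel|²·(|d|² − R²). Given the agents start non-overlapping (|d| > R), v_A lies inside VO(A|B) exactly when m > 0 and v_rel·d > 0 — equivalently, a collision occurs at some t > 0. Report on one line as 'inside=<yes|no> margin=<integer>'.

d = (-3, 15),  |d|² = 234;  R = 7+7 = 14,  c = 234−14² = 38
v_rel = (-1, 13),  |v_rel|² = 170;  v_rel·d = (-1)·(-3) + (13)·(15) = 198
170·t² − 396·t + 38 = 0  ⇒  m = 198² − 170·38 = 32744
m = 32744 > 0,  v_rel·d = 198 > 0  ⇒  inside

inside=yes margin=32744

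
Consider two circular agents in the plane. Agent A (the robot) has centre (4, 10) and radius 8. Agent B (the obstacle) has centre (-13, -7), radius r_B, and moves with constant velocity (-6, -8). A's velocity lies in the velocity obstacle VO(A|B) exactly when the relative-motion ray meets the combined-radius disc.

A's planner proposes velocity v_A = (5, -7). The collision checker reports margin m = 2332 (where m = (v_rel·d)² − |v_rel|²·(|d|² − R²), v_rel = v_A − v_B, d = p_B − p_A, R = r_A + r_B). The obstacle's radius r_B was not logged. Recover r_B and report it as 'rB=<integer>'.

m = 2332
d = (-17, -17);  v_rel = (11, 1),  |v_rel|² = 122
v_rel×d = (11)·(-17) − (1)·(-17) = -170
since m = R²·122 − (-170)²:  R² = (28900 + 2332) / 122 = 256
R = √256 = 16  ⇒  r_B = 16 − 8 = 8

rB=8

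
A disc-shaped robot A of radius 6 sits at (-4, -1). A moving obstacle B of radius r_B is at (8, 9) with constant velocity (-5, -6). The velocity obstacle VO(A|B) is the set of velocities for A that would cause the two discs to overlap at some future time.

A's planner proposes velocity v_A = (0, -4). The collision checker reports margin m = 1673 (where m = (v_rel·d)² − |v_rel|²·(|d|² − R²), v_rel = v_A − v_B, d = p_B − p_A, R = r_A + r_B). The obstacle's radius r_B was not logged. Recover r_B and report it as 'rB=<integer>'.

m = 1673
d = (12, 10);  v_rel = (5, 2),  |v_rel|² = 29
v_rel×d = (5)·(10) − (2)·(12) = 26
since m = R²·29 − 26²:  R² = (676 + 1673) / 29 = 81
R = √81 = 9  ⇒  r_B = 9 − 6 = 3

rB=3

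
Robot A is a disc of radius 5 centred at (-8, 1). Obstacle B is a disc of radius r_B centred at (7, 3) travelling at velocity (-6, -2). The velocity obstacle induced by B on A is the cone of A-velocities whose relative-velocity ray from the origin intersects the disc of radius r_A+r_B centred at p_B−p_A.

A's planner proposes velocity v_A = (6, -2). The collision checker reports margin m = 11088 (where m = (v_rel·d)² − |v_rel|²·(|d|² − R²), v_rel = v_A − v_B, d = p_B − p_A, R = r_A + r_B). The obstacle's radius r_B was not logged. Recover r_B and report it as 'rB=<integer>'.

m = 11088
d = (15, 2);  v_rel = (12, 0),  |v_rel|² = 144
v_rel×d = (12)·(2) − (0)·(15) = 24
since m = R²·144 − 24²:  R² = (576 + 11088) / 144 = 81
R = √81 = 9  ⇒  r_B = 9 − 5 = 4

rB=4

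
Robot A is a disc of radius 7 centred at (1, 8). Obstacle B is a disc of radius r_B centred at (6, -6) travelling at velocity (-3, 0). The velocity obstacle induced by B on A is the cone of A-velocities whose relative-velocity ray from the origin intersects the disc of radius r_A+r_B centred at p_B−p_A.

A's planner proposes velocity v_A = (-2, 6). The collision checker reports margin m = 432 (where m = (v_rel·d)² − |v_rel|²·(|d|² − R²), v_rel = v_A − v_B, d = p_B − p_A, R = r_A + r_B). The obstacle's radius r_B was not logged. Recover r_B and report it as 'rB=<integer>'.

m = 432
d = (5, -14);  v_rel = (1, 6),  |v_rel|² = 37
v_rel×d = (1)·(-14) − (6)·(5) = -44
since m = R²·37 − (-44)²:  R² = (1936 + 432) / 37 = 64
R = √64 = 8  ⇒  r_B = 8 − 7 = 1

rB=1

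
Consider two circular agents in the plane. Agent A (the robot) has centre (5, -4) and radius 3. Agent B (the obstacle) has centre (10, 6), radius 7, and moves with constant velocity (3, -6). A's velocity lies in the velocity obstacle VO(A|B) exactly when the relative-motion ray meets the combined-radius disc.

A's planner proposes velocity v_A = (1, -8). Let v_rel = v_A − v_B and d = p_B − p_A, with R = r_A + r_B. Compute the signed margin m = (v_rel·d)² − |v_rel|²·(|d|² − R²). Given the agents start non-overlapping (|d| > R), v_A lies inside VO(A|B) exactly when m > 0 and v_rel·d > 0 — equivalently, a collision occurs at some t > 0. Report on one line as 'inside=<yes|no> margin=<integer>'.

d = (5, 10),  |d|² = 125;  R = 3+7 = 10,  c = 125−10² = 25
v_rel = (-2, -2),  |v_rel|² = 8;  v_rel·d = (-2)·(5) + (-2)·(10) = -30
8·t² + 60·t + 25 = 0  ⇒  m = (-30)² − 8·25 = 700
m = 700 > 0,  v_rel·d = -30 < 0  ⇒  outside

inside=no margin=700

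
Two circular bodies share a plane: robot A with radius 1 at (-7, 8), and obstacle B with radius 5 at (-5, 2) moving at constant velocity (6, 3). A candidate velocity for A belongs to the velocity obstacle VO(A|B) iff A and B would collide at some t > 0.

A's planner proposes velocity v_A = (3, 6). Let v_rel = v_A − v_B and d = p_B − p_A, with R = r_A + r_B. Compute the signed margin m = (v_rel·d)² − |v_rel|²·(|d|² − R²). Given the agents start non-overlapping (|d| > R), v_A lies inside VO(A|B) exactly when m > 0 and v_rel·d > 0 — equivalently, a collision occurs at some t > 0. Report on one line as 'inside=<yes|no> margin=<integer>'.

d = (2, -6),  |d|² = 40;  R = 1+5 = 6,  c = 40−6² = 4
v_rel = (-3, 3),  |v_rel|² = 18;  v_rel·d = (-3)·(2) + (3)·(-6) = -24
18·t² + 48·t + 4 = 0  ⇒  m = (-24)² − 18·4 = 504
m = 504 > 0,  v_rel·d = -24 < 0  ⇒  outside

inside=no margin=504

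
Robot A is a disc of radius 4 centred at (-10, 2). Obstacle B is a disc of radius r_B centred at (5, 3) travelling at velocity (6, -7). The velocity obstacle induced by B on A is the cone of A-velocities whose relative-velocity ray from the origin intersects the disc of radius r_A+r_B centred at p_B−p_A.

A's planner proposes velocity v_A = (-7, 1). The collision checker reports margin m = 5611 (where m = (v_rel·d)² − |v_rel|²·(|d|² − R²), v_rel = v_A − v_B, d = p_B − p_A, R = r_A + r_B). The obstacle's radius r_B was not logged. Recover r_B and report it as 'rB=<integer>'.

m = 5611
d = (15, 1);  v_rel = (-13, 8),  |v_rel|² = 233
v_rel×d = (-13)·(1) − (8)·(15) = -133
since m = R²·233 − (-133)²:  R² = (17689 + 5611) / 233 = 100
R = √100 = 10  ⇒  r_B = 10 − 4 = 6

rB=6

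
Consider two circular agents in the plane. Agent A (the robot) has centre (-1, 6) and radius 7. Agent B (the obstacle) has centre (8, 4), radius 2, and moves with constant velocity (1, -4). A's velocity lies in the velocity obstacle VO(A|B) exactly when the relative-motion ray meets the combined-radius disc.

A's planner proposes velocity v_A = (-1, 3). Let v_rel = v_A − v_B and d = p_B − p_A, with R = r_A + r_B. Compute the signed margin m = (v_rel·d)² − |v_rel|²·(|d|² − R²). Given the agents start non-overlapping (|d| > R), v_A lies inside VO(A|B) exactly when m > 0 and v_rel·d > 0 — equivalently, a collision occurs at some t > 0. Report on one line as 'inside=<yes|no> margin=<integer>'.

d = (9, -2),  |d|² = 85;  R = 7+2 = 9,  c = 85−9² = 4
v_rel = (-2, 7),  |v_rel|² = 53;  v_rel·d = (-2)·(9) + (7)·(-2) = -32
53·t² + 64·t + 4 = 0  ⇒  m = (-32)² − 53·4 = 812
m = 812 > 0,  v_rel·d = -32 < 0  ⇒  outside

inside=no margin=812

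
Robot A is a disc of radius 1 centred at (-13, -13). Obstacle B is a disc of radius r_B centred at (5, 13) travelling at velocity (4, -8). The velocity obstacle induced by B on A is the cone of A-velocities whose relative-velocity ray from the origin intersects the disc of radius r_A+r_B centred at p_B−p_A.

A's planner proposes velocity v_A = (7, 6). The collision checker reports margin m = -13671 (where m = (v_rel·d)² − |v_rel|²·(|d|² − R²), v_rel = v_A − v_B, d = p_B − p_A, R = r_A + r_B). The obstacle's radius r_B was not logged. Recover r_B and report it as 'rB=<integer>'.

m = -13671
d = (18, 26);  v_rel = (3, 14),  |v_rel|² = 205
v_rel×d = (3)·(26) − (14)·(18) = -174
since m = R²·205 − (-174)²:  R² = (30276 + -13671) / 205 = 81
R = √81 = 9  ⇒  r_B = 9 − 1 = 8

rB=8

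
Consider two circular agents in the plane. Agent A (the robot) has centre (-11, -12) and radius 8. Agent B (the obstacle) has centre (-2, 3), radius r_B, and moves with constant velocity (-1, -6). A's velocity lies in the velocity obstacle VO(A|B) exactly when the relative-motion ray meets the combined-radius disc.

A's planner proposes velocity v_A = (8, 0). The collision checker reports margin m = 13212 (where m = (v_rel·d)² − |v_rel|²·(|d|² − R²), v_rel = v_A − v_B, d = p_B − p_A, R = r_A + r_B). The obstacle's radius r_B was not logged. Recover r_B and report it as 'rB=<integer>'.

m = 13212
d = (9, 15);  v_rel = (9, 6),  |v_rel|² = 117
v_rel×d = (9)·(15) − (6)·(9) = 81
since m = R²·117 − 81²:  R² = (6561 + 13212) / 117 = 169
R = √169 = 13  ⇒  r_B = 13 − 8 = 5

rB=5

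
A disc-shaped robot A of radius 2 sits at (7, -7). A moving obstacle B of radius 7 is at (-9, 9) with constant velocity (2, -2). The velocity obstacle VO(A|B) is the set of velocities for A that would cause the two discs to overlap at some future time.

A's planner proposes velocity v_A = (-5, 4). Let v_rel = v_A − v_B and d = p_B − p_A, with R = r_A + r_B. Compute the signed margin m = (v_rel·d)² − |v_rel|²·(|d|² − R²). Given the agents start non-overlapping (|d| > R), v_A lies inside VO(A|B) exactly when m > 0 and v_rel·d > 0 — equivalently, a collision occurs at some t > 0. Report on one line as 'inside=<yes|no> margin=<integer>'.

d = (-16, 16),  |d|² = 512;  R = 2+7 = 9,  c = 512−9² = 431
v_rel = (-7, 6),  |v_rel|² = 85;  v_rel·d = (-7)·(-16) + (6)·(16) = 208
85·t² − 416·t + 431 = 0  ⇒  m = 208² − 85·431 = 6629
m = 6629 > 0,  v_rel·d = 208 > 0  ⇒  inside

inside=yes margin=6629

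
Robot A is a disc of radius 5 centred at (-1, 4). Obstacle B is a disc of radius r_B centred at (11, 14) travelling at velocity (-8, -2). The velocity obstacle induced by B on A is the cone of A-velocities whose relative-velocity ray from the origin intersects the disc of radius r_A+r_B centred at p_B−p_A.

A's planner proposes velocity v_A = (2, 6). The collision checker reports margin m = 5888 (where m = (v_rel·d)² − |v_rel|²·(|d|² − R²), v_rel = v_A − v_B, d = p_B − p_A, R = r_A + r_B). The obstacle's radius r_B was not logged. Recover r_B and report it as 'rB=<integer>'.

m = 5888
d = (12, 10);  v_rel = (10, 8),  |v_rel|² = 164
v_rel×d = (10)·(10) − (8)·(12) = 4
since m = R²·164 − 4²:  R² = (16 + 5888) / 164 = 36
R = √36 = 6  ⇒  r_B = 6 − 5 = 1

rB=1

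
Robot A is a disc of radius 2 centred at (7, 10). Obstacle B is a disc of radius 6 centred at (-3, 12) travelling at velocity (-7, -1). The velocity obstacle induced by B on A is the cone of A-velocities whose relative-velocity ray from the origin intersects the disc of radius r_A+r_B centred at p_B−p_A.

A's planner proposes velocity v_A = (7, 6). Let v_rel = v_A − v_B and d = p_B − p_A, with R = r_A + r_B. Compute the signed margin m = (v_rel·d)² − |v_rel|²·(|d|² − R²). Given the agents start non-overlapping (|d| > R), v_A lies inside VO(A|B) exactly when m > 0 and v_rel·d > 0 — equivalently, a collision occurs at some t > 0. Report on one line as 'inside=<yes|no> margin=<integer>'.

d = (-10, 2),  |d|² = 104;  R = 2+6 = 8,  c = 104−8² = 40
v_rel = (14, 7),  |v_rel|² = 245;  v_rel·d = (14)·(-10) + (7)·(2) = -126
245·t² + 252·t + 40 = 0  ⇒  m = (-126)² − 245·40 = 6076
m = 6076 > 0,  v_rel·d = -126 < 0  ⇒  outside

inside=no margin=6076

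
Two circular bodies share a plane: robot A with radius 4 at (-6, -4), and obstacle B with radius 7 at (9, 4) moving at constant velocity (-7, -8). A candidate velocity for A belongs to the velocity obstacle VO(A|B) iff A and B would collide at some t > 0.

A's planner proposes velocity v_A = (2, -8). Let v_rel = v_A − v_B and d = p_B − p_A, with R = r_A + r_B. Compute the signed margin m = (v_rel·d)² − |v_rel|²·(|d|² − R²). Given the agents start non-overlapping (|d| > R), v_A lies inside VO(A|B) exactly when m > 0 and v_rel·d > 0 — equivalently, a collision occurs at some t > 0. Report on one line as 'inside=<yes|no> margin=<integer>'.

d = (15, 8),  |d|² = 289;  R = 4+7 = 11,  c = 289−11² = 168
v_rel = (9, 0),  |v_rel|² = 81;  v_rel·d = (9)·(15) + (0)·(8) = 135
81·t² − 270·t + 168 = 0  ⇒  m = 135² − 81·168 = 4617
m = 4617 > 0,  v_rel·d = 135 > 0  ⇒  inside

inside=yes margin=4617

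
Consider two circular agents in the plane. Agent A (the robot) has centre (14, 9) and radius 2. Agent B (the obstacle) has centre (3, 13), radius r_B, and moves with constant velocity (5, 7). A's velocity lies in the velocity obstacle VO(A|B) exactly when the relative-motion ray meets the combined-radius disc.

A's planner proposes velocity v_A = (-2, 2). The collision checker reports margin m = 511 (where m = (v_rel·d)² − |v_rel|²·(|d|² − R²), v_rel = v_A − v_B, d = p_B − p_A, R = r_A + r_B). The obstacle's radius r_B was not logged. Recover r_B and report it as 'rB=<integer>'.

m = 511
d = (-11, 4);  v_rel = (-7, -5),  |v_rel|² = 74
v_rel×d = (-7)·(4) − (-5)·(-11) = -83
since m = R²·74 − (-83)²:  R² = (6889 + 511) / 74 = 100
R = √100 = 10  ⇒  r_B = 10 − 2 = 8

rB=8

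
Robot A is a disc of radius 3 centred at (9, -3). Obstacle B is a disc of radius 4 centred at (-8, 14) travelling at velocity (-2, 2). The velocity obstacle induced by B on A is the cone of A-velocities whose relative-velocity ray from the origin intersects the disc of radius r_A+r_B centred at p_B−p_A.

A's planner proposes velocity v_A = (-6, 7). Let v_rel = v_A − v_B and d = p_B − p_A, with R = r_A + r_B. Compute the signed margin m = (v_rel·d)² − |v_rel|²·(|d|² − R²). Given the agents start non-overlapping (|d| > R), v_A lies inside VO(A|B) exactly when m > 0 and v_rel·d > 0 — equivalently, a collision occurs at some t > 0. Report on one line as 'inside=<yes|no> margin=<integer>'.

d = (-17, 17),  |d|² = 578;  R = 3+4 = 7,  c = 578−7² = 529
v_rel = (-4, 5),  |v_rel|² = 41;  v_rel·d = (-4)·(-17) + (5)·(17) = 153
41·t² − 306·t + 529 = 0  ⇒  m = 153² − 41·529 = 1720
m = 1720 > 0,  v_rel·d = 153 > 0  ⇒  inside

inside=yes margin=1720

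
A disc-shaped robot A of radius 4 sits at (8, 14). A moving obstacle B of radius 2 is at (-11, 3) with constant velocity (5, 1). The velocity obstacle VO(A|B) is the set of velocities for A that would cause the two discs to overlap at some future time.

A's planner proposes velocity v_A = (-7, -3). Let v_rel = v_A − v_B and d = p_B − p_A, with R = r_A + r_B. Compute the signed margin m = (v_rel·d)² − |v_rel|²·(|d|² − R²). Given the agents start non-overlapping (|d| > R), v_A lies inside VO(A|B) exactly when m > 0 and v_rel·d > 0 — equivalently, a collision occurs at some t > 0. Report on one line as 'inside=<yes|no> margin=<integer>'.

d = (-19, -11),  |d|² = 482;  R = 4+2 = 6,  c = 482−6² = 446
v_rel = (-12, -4),  |v_rel|² = 160;  v_rel·d = (-12)·(-19) + (-4)·(-11) = 272
160·t² − 544·t + 446 = 0  ⇒  m = 272² − 160·446 = 2624
m = 2624 > 0,  v_rel·d = 272 > 0  ⇒  inside

inside=yes margin=2624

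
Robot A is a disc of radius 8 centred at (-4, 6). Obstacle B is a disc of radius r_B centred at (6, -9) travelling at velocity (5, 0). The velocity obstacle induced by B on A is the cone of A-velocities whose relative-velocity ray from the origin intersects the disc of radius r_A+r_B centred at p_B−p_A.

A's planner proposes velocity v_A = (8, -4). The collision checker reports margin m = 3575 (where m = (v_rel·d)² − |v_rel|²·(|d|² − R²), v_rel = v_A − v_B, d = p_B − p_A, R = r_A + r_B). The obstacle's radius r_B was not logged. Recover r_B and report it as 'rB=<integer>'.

m = 3575
d = (10, -15);  v_rel = (3, -4),  |v_rel|² = 25
v_rel×d = (3)·(-15) − (-4)·(10) = -5
since m = R²·25 − (-5)²:  R² = (25 + 3575) / 25 = 144
R = √144 = 12  ⇒  r_B = 12 − 8 = 4

rB=4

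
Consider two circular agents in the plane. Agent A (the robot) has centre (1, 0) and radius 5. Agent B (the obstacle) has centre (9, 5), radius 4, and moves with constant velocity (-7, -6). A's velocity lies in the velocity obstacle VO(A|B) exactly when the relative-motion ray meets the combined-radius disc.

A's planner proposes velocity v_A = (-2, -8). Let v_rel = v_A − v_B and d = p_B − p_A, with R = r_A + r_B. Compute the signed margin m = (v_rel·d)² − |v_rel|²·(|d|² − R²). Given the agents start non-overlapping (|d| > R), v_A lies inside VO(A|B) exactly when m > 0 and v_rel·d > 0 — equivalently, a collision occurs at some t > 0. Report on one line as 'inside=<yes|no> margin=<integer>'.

d = (8, 5),  |d|² = 89;  R = 5+4 = 9,  c = 89−9² = 8
v_rel = (5, -2),  |v_rel|² = 29;  v_rel·d = (5)·(8) + (-2)·(5) = 30
29·t² − 60·t + 8 = 0  ⇒  m = 30² − 29·8 = 668
m = 668 > 0,  v_rel·d = 30 > 0  ⇒  inside

inside=yes margin=668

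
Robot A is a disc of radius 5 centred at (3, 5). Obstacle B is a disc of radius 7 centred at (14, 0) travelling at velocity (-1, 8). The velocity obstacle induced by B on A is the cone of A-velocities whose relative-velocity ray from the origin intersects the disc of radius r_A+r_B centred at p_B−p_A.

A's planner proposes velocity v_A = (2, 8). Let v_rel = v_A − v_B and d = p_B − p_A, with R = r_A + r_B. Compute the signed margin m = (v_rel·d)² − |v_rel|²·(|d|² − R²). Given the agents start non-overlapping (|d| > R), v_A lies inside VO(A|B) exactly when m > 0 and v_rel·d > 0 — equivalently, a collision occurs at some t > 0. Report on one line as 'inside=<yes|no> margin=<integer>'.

d = (11, -5),  |d|² = 146;  R = 5+7 = 12,  c = 146−12² = 2
v_rel = (3, 0),  |v_rel|² = 9;  v_rel·d = (3)·(11) + (0)·(-5) = 33
9·t² − 66·t + 2 = 0  ⇒  m = 33² − 9·2 = 1071
m = 1071 > 0,  v_rel·d = 33 > 0  ⇒  inside

inside=yes margin=1071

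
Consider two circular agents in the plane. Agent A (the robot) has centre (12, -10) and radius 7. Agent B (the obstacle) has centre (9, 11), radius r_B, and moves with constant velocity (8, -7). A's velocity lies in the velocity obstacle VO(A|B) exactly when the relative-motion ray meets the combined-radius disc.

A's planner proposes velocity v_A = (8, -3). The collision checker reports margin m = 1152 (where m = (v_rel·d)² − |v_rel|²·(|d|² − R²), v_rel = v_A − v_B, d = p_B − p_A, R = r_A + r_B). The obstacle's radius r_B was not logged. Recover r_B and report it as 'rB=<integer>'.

m = 1152
d = (-3, 21);  v_rel = (0, 4),  |v_rel|² = 16
v_rel×d = (0)·(21) − (4)·(-3) = 12
since m = R²·16 − 12²:  R² = (144 + 1152) / 16 = 81
R = √81 = 9  ⇒  r_B = 9 − 7 = 2

rB=2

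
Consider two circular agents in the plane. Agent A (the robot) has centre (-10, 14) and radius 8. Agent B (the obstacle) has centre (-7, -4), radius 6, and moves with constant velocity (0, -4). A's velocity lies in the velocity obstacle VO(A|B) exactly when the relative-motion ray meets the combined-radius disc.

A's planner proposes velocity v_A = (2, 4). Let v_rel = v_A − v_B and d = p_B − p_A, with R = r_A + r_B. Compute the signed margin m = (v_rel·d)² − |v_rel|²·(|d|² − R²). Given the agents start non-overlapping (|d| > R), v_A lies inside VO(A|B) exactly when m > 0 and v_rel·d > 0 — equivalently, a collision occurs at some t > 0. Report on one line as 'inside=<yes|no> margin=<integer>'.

d = (3, -18),  |d|² = 333;  R = 8+6 = 14,  c = 333−14² = 137
v_rel = (2, 8),  |v_rel|² = 68;  v_rel·d = (2)·(3) + (8)·(-18) = -138
68·t² + 276·t + 137 = 0  ⇒  m = (-138)² − 68·137 = 9728
m = 9728 > 0,  v_rel·d = -138 < 0  ⇒  outside

inside=no margin=9728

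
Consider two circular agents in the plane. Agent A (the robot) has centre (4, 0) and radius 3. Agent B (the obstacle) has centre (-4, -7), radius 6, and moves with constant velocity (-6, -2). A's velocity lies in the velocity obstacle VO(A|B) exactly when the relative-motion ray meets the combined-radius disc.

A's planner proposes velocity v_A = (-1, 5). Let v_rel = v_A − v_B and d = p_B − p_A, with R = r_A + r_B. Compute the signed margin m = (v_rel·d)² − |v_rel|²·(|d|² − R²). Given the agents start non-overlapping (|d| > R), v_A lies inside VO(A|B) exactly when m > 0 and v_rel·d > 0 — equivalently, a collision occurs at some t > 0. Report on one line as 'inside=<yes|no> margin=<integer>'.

d = (-8, -7),  |d|² = 113;  R = 3+6 = 9,  c = 113−9² = 32
v_rel = (5, 7),  |v_rel|² = 74;  v_rel·d = (5)·(-8) + (7)·(-7) = -89
74·t² + 178·t + 32 = 0  ⇒  m = (-89)² − 74·32 = 5553
m = 5553 > 0,  v_rel·d = -89 < 0  ⇒  outside

inside=no margin=5553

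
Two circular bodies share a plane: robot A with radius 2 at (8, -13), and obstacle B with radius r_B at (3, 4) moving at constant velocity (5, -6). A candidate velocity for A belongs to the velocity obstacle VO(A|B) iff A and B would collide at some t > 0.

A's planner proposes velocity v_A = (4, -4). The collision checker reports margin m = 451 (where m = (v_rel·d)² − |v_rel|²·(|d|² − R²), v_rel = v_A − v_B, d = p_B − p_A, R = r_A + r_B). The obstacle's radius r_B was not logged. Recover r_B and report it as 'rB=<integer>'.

m = 451
d = (-5, 17);  v_rel = (-1, 2),  |v_rel|² = 5
v_rel×d = (-1)·(17) − (2)·(-5) = -7
since m = R²·5 − (-7)²:  R² = (49 + 451) / 5 = 100
R = √100 = 10  ⇒  r_B = 10 − 2 = 8

rB=8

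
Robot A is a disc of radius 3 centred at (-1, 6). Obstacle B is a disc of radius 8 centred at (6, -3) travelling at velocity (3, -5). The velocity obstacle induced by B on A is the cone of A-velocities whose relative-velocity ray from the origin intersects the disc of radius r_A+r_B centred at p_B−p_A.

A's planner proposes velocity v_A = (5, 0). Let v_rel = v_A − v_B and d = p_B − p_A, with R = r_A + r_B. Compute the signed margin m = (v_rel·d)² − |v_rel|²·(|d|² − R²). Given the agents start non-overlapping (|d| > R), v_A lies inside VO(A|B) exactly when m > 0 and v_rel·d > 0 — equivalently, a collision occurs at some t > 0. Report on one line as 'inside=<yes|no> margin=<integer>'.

d = (7, -9),  |d|² = 130;  R = 3+8 = 11,  c = 130−11² = 9
v_rel = (2, 5),  |v_rel|² = 29;  v_rel·d = (2)·(7) + (5)·(-9) = -31
29·t² + 62·t + 9 = 0  ⇒  m = (-31)² − 29·9 = 700
m = 700 > 0,  v_rel·d = -31 < 0  ⇒  outside

inside=no margin=700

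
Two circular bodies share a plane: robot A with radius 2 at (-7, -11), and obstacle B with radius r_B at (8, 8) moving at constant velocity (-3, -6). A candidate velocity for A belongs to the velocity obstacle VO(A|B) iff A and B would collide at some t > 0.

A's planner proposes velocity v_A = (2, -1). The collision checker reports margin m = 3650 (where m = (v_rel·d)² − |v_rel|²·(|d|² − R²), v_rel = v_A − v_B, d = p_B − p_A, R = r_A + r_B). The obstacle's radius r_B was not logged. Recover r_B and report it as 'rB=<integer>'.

m = 3650
d = (15, 19);  v_rel = (5, 5),  |v_rel|² = 50
v_rel×d = (5)·(19) − (5)·(15) = 20
since m = R²·50 − 20²:  R² = (400 + 3650) / 50 = 81
R = √81 = 9  ⇒  r_B = 9 − 2 = 7

rB=7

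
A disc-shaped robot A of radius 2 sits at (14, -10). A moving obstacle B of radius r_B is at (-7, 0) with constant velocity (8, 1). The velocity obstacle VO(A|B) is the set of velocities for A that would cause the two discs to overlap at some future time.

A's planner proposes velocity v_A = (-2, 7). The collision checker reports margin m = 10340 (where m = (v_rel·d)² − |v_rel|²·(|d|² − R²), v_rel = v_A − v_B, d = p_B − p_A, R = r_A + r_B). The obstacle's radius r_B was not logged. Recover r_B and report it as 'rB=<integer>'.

m = 10340
d = (-21, 10);  v_rel = (-10, 6),  |v_rel|² = 136
v_rel×d = (-10)·(10) − (6)·(-21) = 26
since m = R²·136 − 26²:  R² = (676 + 10340) / 136 = 81
R = √81 = 9  ⇒  r_B = 9 − 2 = 7

rB=7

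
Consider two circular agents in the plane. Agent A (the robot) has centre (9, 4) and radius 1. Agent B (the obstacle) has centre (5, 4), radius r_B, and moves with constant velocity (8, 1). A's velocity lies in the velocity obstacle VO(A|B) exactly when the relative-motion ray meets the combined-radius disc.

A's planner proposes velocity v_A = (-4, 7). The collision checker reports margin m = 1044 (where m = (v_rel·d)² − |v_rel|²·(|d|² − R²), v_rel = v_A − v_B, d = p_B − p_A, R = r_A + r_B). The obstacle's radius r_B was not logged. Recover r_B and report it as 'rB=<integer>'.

m = 1044
d = (-4, 0);  v_rel = (-12, 6),  |v_rel|² = 180
v_rel×d = (-12)·(0) − (6)·(-4) = 24
since m = R²·180 − 24²:  R² = (576 + 1044) / 180 = 9
R = √9 = 3  ⇒  r_B = 3 − 1 = 2

rB=2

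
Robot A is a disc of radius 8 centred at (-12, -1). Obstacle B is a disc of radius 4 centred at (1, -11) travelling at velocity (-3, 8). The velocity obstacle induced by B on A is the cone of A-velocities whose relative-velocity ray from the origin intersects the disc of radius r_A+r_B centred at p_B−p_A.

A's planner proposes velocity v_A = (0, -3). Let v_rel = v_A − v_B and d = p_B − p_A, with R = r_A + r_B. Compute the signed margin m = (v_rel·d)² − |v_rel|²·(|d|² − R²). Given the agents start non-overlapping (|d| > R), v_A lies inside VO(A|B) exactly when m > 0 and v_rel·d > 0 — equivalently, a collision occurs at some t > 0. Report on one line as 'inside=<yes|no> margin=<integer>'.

d = (13, -10),  |d|² = 269;  R = 8+4 = 12,  c = 269−12² = 125
v_rel = (3, -11),  |v_rel|² = 130;  v_rel·d = (3)·(13) + (-11)·(-10) = 149
130·t² − 298·t + 125 = 0  ⇒  m = 149² − 130·125 = 5951
m = 5951 > 0,  v_rel·d = 149 > 0  ⇒  inside

inside=yes margin=5951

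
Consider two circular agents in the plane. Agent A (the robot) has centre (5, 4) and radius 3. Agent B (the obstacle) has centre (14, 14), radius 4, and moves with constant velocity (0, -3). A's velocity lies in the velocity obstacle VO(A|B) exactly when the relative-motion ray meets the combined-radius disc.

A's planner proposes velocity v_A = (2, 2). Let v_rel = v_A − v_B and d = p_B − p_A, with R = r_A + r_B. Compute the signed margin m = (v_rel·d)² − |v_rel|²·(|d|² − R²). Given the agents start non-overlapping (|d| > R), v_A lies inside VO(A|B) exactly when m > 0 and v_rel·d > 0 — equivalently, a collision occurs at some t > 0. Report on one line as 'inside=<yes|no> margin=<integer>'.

d = (9, 10),  |d|² = 181;  R = 3+4 = 7,  c = 181−7² = 132
v_rel = (2, 5),  |v_rel|² = 29;  v_rel·d = (2)·(9) + (5)·(10) = 68
29·t² − 136·t + 132 = 0  ⇒  m = 68² − 29·132 = 796
m = 796 > 0,  v_rel·d = 68 > 0  ⇒  inside

inside=yes margin=796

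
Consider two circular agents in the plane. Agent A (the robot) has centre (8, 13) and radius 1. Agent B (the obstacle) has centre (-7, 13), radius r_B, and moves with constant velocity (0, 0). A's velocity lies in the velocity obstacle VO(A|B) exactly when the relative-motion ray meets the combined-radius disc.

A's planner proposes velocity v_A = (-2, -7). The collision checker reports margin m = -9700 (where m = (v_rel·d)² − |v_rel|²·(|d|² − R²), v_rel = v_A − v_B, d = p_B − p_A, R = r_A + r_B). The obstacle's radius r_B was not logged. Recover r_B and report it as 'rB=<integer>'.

m = -9700
d = (-15, 0);  v_rel = (-2, -7),  |v_rel|² = 53
v_rel×d = (-2)·(0) − (-7)·(-15) = -105
since m = R²·53 − (-105)²:  R² = (11025 + -9700) / 53 = 25
R = √25 = 5  ⇒  r_B = 5 − 1 = 4

rB=4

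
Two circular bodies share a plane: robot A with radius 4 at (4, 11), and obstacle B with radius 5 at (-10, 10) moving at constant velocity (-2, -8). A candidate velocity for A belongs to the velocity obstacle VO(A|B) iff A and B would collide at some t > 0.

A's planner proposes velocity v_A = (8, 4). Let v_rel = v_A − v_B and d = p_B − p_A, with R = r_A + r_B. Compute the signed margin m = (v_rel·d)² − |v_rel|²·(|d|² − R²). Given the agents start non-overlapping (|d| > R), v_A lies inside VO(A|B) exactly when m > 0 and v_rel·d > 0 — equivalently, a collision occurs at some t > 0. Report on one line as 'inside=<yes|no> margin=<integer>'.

d = (-14, -1),  |d|² = 197;  R = 4+5 = 9,  c = 197−9² = 116
v_rel = (10, 12),  |v_rel|² = 244;  v_rel·d = (10)·(-14) + (12)·(-1) = -152
244·t² + 304·t + 116 = 0  ⇒  m = (-152)² − 244·116 = -5200
m = -5200 < 0,  v_rel·d = -152 < 0  ⇒  outside

inside=no margin=-5200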